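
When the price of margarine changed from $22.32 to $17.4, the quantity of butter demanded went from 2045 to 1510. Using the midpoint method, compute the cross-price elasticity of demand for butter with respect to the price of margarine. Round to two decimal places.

%ΔQ_x = (1510 − 2045)/[(2045+1510)/2] = -535/1777.5 ≈ -0.3010.
%ΔP_y = (17.4 − 22.32)/[(22.32+17.4)/2] ≈ -0.2477.
E_xy = -0.3010/-0.2477 ≈ 1.21.
E_xy > 0, so butter and margarine are substitutes.

1.21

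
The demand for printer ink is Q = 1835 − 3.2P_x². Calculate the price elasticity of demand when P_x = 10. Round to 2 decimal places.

-0.42

At P_x = 10, Q = 1515.
dQ/dP_x = −2·3.2·P_x = −64.
Point elasticity E = (dQ/dP_x)·(P_x/Q) = -64 × 10/1515 ≈ -0.42.
|E| < 1, so demand is inelastic at this price.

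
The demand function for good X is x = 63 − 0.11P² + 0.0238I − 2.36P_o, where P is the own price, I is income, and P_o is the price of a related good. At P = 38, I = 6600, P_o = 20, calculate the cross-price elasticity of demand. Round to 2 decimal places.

At the given point, x = 63 − 0.11(38)² + 0.0238(6600) − 2.36(20) = 63 − 158.84 + 157.08 − 47.2 = 14.04.
∂x/∂P_o = −2.36, so E_xy = -2.36·(20/14.04) ≈ -3.36.
E_xy < 0: the goods are complements.

-3.36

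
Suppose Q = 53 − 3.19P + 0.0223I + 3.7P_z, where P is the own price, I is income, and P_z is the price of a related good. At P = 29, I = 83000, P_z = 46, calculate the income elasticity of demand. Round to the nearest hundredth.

0.93

Substituting, Q = 53 − 3.19(29) + 0.0223(83000) + 3.7(46) = 53 − 92.51 + 1850.9 + 170.2 = 1981.59.
∂Q/∂I = +0.0223, so E_I = 0.0223·(83000/1981.59) ≈ 0.93.
E_I ∈ (0,1): normal good (necessity).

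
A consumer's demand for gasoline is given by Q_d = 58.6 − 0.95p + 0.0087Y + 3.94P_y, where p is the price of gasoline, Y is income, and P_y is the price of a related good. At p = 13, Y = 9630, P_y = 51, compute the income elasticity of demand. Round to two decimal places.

0.25

First evaluate Q_d: 58.6 − 0.95(13) + 0.0087(9630) + 3.94(51) = 58.6 − 12.35 + 83.781 + 200.94 = 330.971.
∂Q_d/∂Y = +0.0087, so E_I = 0.0087·(9630/330.971) ≈ 0.25.
E_I ∈ (0,1): normal good (necessity).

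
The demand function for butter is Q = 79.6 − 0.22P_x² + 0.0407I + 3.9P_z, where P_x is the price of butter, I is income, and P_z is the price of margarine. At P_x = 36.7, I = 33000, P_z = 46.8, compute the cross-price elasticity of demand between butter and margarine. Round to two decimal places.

0.14

Q = 79.6 − 0.22(36.7)² + 0.0407(33000) + 3.9(46.8) = 79.6 − 296.3158 + 1343.1 + 182.52 = 1308.9042.
∂Q/∂P_z = +3.9, so E_xy = 3.9·(46.8/1308.9042) ≈ 0.14.
E_xy > 0: the goods are substitutes.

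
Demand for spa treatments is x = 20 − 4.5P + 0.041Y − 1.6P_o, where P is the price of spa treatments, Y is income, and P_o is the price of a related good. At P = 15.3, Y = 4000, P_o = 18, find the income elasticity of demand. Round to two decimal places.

First evaluate x: 20 − 4.5(15.3) + 0.041(4000) − 1.6(18) = 20 − 68.85 + 164 − 28.8 = 86.35.
∂x/∂Y = +0.041, so E_I = 0.041·(4000/86.35) ≈ 1.90.
E_I > 1: normal good (luxury).

1.90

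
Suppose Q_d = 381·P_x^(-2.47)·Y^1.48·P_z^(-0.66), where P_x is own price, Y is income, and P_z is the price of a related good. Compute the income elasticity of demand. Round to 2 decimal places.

For a Cobb–Douglas (constant-elasticity) form Q_d = A·Y^α·…, the elasticity with respect to Y equals the exponent α at every point.
Here the exponent on Y is 1.48, so the income elasticity of demand is 1.48.

1.48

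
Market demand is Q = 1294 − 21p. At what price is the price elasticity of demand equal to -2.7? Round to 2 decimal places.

Set −bp/(a − bp) = −2.7 ⇒ bp = 2.7(a − bp) ⇒ bp(1+2.7) = 2.7·a.
p = 2.7·1294/(21·3.7) ≈ 44.97.

44.97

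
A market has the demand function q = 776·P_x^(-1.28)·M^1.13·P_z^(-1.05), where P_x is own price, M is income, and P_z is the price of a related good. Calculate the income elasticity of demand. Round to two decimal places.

For a Cobb–Douglas (constant-elasticity) form q = A·M^α·…, the elasticity with respect to M equals the exponent α at every point.
Here the exponent on M is 1.13, so the income elasticity of demand is 1.13.

1.13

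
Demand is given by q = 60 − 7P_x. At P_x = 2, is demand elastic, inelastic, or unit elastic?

inelastic

At P_x = 2, q = 46.
dq/dP_x = −7.
Point elasticity E = (dq/dP_x)·(P_x/q) = -7 × 2/46 ≈ -0.304.
|E| ≈ 0.304 < 1, so demand is inelastic.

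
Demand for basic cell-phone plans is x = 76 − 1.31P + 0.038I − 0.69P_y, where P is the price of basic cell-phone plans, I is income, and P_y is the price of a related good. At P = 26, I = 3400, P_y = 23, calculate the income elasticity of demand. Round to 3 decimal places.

0.832

Evaluating quantity at (P, I, P_y) gives x = 76 − 1.31(26) + 0.038(3400) − 0.69(23) = 76 − 34.06 + 129.2 − 15.87 = 155.27.
∂x/∂I = +0.038, so E_I = 0.038·(3400/155.27) ≈ 0.832.
E_I ∈ (0,1): normal good (necessity).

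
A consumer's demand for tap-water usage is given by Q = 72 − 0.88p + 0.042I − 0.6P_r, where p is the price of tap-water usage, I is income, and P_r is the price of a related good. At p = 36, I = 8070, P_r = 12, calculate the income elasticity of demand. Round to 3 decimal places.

Substituting, Q = 72 − 0.88(36) + 0.042(8070) − 0.6(12) = 72 − 31.68 + 338.94 − 7.2 = 372.06.
∂Q/∂I = +0.042, so E_I = 0.042·(8070/372.06) ≈ 0.911.
E_I ∈ (0,1): normal good (necessity).

0.911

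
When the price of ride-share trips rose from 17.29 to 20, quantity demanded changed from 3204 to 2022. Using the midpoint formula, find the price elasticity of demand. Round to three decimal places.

-3.112

%ΔQ = (2022 − 3204)/[(3204 + 2022)/2] = -1182/2613 ≈ -0.4524.
%ΔP = (20 − 17.29)/[(17.29 + 20)/2] = 2.71/18.645 ≈ 0.1453.
Arc elasticity E = %ΔQ/%ΔP ≈ -0.4524/0.1453 ≈ -3.112.
|E| > 1: demand is elastic over this range.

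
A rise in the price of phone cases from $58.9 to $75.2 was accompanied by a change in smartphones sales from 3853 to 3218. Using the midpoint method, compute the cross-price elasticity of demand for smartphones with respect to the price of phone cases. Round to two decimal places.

-0.74

%ΔQ_x = (3218 − 3853)/[(3853+3218)/2] = -635/3535.5 ≈ -0.1796.
%ΔP_y = (75.2 − 58.9)/[(58.9+75.2)/2] ≈ 0.2431.
E_xy = -0.1796/0.2431 ≈ -0.74.
E_xy < 0, so smartphones and phone cases are complements.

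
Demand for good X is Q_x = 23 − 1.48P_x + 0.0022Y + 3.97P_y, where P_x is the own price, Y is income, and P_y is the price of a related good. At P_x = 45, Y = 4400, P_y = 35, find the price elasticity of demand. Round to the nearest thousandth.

Substituting, Q_x = 23 − 1.48(45) + 0.0022(4400) + 3.97(35) = 23 − 66.6 + 9.68 + 138.95 = 105.03.
∂Q_x/∂P_x = −1.48, so E_p = (−1.48)·(45/105.03) ≈ -0.634.
|E_p| < 1: demand is inelastic.

-0.634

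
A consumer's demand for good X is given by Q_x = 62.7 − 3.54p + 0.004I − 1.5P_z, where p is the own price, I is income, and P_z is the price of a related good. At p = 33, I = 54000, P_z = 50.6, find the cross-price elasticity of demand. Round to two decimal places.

Evaluating quantity at (p, I, P_z) gives Q_x = 62.7 − 3.54(33) + 0.004(54000) − 1.5(50.6) = 62.7 − 116.82 + 216 − 75.9 = 85.98.
∂Q_x/∂P_z = −1.5, so E_xy = -1.5·(50.6/85.98) ≈ -0.88.
E_xy < 0: the goods are complements.

-0.88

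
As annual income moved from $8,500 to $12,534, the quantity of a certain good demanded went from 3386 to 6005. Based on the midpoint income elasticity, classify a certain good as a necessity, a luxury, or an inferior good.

%ΔQ = (6005 − 3386)/[(3386+6005)/2] = 2619/4695.5 ≈ 0.5578.
%ΔM = (12,534 − 8,500)/[(8,500+12,534)/2] = 4034/10517 ≈ 0.3836.
E_I = %ΔQ/%ΔM ≈ 1.454.
E_I > 1: normal good (luxury).

luxury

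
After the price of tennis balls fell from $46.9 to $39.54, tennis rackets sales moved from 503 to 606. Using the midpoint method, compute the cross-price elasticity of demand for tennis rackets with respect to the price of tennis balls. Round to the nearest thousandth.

-1.091

%ΔQ_x = (606 − 503)/[(503+606)/2] = 103/554.5 ≈ 0.1858.
%ΔP_y = (39.54 − 46.9)/[(46.9+39.54)/2] ≈ -0.1703.
E_xy = 0.1858/-0.1703 ≈ -1.091.
E_xy < 0, so tennis rackets and tennis balls are complements.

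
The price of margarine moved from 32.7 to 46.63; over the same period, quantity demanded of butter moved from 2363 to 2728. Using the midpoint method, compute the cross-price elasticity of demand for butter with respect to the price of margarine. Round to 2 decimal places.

%ΔQ_x = (2728 − 2363)/[(2363+2728)/2] = 365/2545.5 ≈ 0.1434.
%ΔP_y = (46.63 − 32.7)/[(32.7+46.63)/2] ≈ 0.3512.
E_xy = 0.1434/0.3512 ≈ 0.41.
E_xy > 0, so butter and margarine are substitutes.

0.41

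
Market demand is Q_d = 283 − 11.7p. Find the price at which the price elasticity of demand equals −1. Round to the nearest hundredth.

12.09

For linear demand Q_d = a − bp, E = −bp/(a − bp). |E| = 1 ⇒ bp = a − bp ⇒ p = a/(2b).
p = 283/(2·11.7) ≈ 12.09.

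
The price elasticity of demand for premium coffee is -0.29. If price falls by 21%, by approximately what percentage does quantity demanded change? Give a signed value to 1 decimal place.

6.1

%ΔQ ≈ E × %ΔP = (-0.29) × (-21%) ≈ 6.1%.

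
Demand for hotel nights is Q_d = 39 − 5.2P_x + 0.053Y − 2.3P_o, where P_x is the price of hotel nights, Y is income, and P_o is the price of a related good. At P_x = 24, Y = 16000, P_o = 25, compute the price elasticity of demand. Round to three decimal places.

-0.177

At the given point, Q_d = 39 − 5.2(24) + 0.053(16000) − 2.3(25) = 39 − 124.8 + 848 − 57.5 = 704.7.
∂Q_d/∂P_x = −5.2, so E_p = (−5.2)·(24/704.7) ≈ -0.177.
|E_p| < 1: demand is inelastic.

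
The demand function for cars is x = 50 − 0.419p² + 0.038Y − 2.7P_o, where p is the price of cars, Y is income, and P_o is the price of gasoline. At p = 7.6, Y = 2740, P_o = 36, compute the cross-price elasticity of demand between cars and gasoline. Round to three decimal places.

-2.971

x = 50 − 0.419(7.6)² + 0.038(2740) − 2.7(36) = 50 − 24.2014 + 104.12 − 97.2 = 32.7186.
∂x/∂P_o = −2.7, so E_xy = -2.7·(36/32.7186) ≈ -2.971.
E_xy < 0: the goods are complements.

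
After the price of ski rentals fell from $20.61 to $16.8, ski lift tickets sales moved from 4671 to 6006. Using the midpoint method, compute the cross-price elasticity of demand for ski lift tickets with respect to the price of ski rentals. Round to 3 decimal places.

%ΔQ_x = (6006 − 4671)/[(4671+6006)/2] = 1335/5338.5 ≈ 0.2501.
%ΔP_y = (16.8 − 20.61)/[(20.61+16.8)/2] ≈ -0.2037.
E_xy = 0.2501/-0.2037 ≈ -1.228.
E_xy < 0, so ski lift tickets and ski rentals are complements.

-1.228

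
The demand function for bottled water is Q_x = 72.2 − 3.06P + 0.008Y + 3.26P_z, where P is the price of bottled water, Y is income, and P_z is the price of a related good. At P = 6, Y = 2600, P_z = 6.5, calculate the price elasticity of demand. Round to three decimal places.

-0.192

Q_x = 72.2 − 3.06(6) + 0.008(2600) + 3.26(6.5) = 72.2 − 18.36 + 20.8 + 21.19 = 95.83.
∂Q_x/∂P = −3.06, so E_p = (−3.06)·(6/95.83) ≈ -0.192.
|E_p| < 1: demand is inelastic.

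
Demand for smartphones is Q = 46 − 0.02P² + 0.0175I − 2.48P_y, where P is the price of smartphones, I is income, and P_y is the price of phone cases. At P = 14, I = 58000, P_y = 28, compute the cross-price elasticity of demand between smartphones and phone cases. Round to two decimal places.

-0.07

Q = 46 − 0.02(14)² + 0.0175(58000) − 2.48(28) = 46 − 3.92 + 1015 − 69.44 = 987.64.
∂Q/∂P_y = −2.48, so E_xy = -2.48·(28/987.64) ≈ -0.07.
E_xy < 0: the goods are complements.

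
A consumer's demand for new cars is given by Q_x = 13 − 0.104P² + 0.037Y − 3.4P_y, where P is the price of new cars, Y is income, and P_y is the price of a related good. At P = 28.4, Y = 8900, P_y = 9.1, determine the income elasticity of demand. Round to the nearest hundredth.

1.45

Evaluating quantity at (P, Y, P_y) gives Q_x = 13 − 0.104(28.4)² + 0.037(8900) − 3.4(9.1) = 13 − 83.8822 + 329.3 − 30.94 = 227.4778.
∂Q_x/∂Y = +0.037, so E_I = 0.037·(8900/227.4778) ≈ 1.45.
E_I > 1: normal good (luxury).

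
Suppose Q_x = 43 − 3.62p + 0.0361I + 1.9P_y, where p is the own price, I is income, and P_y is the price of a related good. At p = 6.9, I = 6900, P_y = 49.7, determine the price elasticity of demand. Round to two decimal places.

Substituting, Q_x = 43 − 3.62(6.9) + 0.0361(6900) + 1.9(49.7) = 43 − 24.978 + 249.09 + 94.43 = 361.542.
∂Q_x/∂p = −3.62, so E_p = (−3.62)·(6.9/361.542) ≈ -0.07.
|E_p| < 1: demand is inelastic.

-0.07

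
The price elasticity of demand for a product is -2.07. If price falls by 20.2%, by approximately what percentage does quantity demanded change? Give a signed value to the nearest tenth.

%ΔQ ≈ E × %ΔP = (-2.07) × (-20.2%) ≈ 41.8%.

41.8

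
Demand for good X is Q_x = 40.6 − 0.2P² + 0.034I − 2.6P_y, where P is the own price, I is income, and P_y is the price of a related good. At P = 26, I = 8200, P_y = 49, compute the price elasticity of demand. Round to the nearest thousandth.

Q_x = 40.6 − 0.2(26)² + 0.034(8200) − 2.6(49) = 40.6 − 135.2 + 278.8 − 127.4 = 56.8.
∂Q_x/∂P = −2·0.2·P = -10.4, so E_p = -10.4·(26/56.8) ≈ -4.761.
|E_p| > 1: demand is elastic.

-4.761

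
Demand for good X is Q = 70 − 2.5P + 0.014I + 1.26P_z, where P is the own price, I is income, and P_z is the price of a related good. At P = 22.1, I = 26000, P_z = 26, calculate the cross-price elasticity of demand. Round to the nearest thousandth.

0.080

Substituting, Q = 70 − 2.5(22.1) + 0.014(26000) + 1.26(26) = 70 − 55.25 + 364 + 32.76 = 411.51.
∂Q/∂P_z = +1.26, so E_xy = 1.26·(26/411.51) ≈ 0.080.
E_xy > 0: the goods are substitutes.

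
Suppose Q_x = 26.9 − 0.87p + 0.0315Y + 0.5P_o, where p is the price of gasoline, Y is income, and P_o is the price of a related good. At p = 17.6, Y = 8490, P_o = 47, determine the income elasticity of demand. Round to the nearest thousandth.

Q_x = 26.9 − 0.87(17.6) + 0.0315(8490) + 0.5(47) = 26.9 − 15.312 + 267.435 + 23.5 = 302.523.
∂Q_x/∂Y = +0.0315, so E_I = 0.0315·(8490/302.523) ≈ 0.884.
E_I ∈ (0,1): normal good (necessity).

0.884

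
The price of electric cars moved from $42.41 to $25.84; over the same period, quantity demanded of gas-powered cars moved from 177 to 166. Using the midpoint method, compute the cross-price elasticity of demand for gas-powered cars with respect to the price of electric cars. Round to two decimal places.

0.13

%ΔQ_x = (166 − 177)/[(177+166)/2] = -11/171.5 ≈ -0.0641.
%ΔP_y = (25.84 − 42.41)/[(42.41+25.84)/2] ≈ -0.4856.
E_xy = -0.0641/-0.4856 ≈ 0.13.
E_xy > 0, so gas-powered cars and electric cars are substitutes.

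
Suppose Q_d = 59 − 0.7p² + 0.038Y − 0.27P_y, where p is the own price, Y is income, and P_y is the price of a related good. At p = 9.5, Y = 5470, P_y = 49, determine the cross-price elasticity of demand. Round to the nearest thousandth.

-0.069

First evaluate Q_d: 59 − 0.7(9.5)² + 0.038(5470) − 0.27(49) = 59 − 63.175 + 207.86 − 13.23 = 190.455.
∂Q_d/∂P_y = −0.27, so E_xy = -0.27·(49/190.455) ≈ -0.069.
E_xy < 0: the goods are complements.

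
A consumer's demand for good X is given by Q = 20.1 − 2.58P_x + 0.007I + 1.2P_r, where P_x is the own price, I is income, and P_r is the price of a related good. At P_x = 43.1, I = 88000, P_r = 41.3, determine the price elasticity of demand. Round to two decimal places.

Q = 20.1 − 2.58(43.1) + 0.007(88000) + 1.2(41.3) = 20.1 − 111.198 + 616 + 49.56 = 574.462.
∂Q/∂P_x = −2.58, so E_p = (−2.58)·(43.1/574.462) ≈ -0.19.
|E_p| < 1: demand is inelastic.

-0.19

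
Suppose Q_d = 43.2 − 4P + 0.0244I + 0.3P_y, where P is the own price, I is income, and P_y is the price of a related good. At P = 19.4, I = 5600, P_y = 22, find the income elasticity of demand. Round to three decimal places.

At the given point, Q_d = 43.2 − 4(19.4) + 0.0244(5600) + 0.3(22) = 43.2 − 77.6 + 136.64 + 6.6 = 108.84.
∂Q_d/∂I = +0.0244, so E_I = 0.0244·(5600/108.84) ≈ 1.255.
E_I > 1: normal good (luxury).

1.255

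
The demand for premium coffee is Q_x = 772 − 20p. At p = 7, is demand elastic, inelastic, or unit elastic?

inelastic

At p = 7, Q_x = 632.
dQ_x/dp = −20.
Point elasticity E = (dQ_x/dp)·(p/Q_x) = -20 × 7/632 ≈ -0.222.
|E| ≈ 0.222 < 1, so demand is inelastic.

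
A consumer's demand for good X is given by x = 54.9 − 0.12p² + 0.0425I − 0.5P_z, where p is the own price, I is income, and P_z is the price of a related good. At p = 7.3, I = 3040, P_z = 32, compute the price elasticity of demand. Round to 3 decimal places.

Substituting, x = 54.9 − 0.12(7.3)² + 0.0425(3040) − 0.5(32) = 54.9 − 6.3948 + 129.2 − 16 = 161.7052.
∂x/∂p = −2·0.12·p = -1.752, so E_p = -1.752·(7.3/161.7052) ≈ -0.079.
|E_p| < 1: demand is inelastic.

-0.079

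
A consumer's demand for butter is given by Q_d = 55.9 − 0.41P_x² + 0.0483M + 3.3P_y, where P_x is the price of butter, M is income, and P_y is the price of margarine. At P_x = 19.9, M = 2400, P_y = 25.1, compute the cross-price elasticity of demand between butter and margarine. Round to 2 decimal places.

Q_d = 55.9 − 0.41(19.9)² + 0.0483(2400) + 3.3(25.1) = 55.9 − 162.3641 + 115.92 + 82.83 = 92.2859.
∂Q_d/∂P_y = +3.3, so E_xy = 3.3·(25.1/92.2859) ≈ 0.90.
E_xy > 0: the goods are substitutes.

0.90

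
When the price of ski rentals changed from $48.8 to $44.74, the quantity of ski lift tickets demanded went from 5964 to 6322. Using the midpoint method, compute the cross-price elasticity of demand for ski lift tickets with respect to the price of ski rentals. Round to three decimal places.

-0.671

%ΔQ_x = (6322 − 5964)/[(5964+6322)/2] = 358/6143 ≈ 0.0583.
%ΔP_y = (44.74 − 48.8)/[(48.8+44.74)/2] ≈ -0.0868.
E_xy = 0.0583/-0.0868 ≈ -0.671.
E_xy < 0, so ski lift tickets and ski rentals are complements.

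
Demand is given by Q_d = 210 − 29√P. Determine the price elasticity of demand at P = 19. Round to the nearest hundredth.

At P = 19, Q_d = 83.5919.
dQ_d/dP = −29/(2√P) = −29/(2·4.3589).
Point elasticity E = (dQ_d/dP)·(P/Q_d) = -3.3265 × 19/83.5919 ≈ -0.76.
|E| < 1, so demand is inelastic at this price.

-0.76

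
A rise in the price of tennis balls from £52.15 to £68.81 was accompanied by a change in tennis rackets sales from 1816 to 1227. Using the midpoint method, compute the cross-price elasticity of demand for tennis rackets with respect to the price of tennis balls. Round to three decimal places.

%ΔQ_x = (1227 − 1816)/[(1816+1227)/2] = -589/1521.5 ≈ -0.3871.
%ΔP_y = (68.81 − 52.15)/[(52.15+68.81)/2] ≈ 0.2755.
E_xy = -0.3871/0.2755 ≈ -1.405.
E_xy < 0, so tennis rackets and tennis balls are complements.

-1.405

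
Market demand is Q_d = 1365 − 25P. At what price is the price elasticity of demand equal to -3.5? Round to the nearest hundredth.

42.47

Set −bP/(a − bP) = −3.5 ⇒ bP = 3.5(a − bP) ⇒ bP(1+3.5) = 3.5·a.
P = 3.5·1365/(25·4.5) ≈ 42.47.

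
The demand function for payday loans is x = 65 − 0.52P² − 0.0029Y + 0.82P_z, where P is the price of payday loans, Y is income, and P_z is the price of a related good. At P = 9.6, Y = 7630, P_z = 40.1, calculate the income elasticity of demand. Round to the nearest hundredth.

At the given point, x = 65 − 0.52(9.6)² − 0.0029(7630) + 0.82(40.1) = 65 − 47.9232 − 22.127 + 32.882 = 27.8318.
∂x/∂Y = −0.0029, so E_I = -0.0029·(7630/27.8318) ≈ -0.80.
E_I < 0: inferior good.

-0.80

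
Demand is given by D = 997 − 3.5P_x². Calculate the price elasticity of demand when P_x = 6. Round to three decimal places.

At P_x = 6, D = 871.
dD/dP_x = −2·3.5·P_x = −42.
Point elasticity E = (dD/dP_x)·(P_x/D) = -42 × 6/871 ≈ -0.289.
|E| < 1, so demand is inelastic at this price.

-0.289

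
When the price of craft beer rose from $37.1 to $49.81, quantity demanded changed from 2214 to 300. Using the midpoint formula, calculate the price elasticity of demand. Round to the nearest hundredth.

%Δq = (300 − 2214)/[(2214 + 300)/2] = -1914/1257 ≈ -1.5227.
%ΔP = (49.81 − 37.1)/[(37.1 + 49.81)/2] = 12.71/43.455 ≈ 0.2925.
Arc elasticity E = %Δq/%ΔP ≈ -1.5227/0.2925 ≈ -5.21.
|E| > 1: demand is elastic over this range.

-5.21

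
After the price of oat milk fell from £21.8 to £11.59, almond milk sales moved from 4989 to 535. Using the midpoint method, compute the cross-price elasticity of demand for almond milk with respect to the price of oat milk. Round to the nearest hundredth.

2.64

%ΔQ_x = (535 − 4989)/[(4989+535)/2] = -4454/2762 ≈ -1.6126.
%ΔP_y = (11.59 − 21.8)/[(21.8+11.59)/2] ≈ -0.6116.
E_xy = -1.6126/-0.6116 ≈ 2.64.
E_xy > 0, so almond milk and oat milk are substitutes.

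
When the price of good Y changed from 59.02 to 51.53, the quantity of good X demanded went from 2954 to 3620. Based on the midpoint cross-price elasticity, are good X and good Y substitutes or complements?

complements

%ΔQ_x = (3620 − 2954)/[(2954+3620)/2] = 666/3287 ≈ 0.2026.
%ΔP_y = (51.53 − 59.02)/[(59.02+51.53)/2] ≈ -0.1355.
E_xy = 0.2026/-0.1355 ≈ -1.495.
E_xy < 0, so the goods are complements.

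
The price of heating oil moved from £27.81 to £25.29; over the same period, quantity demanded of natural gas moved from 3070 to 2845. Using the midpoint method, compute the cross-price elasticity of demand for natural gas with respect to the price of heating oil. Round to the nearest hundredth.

%ΔQ_x = (2845 − 3070)/[(3070+2845)/2] = -225/2957.5 ≈ -0.0761.
%ΔP_y = (25.29 − 27.81)/[(27.81+25.29)/2] ≈ -0.0949.
E_xy = -0.0761/-0.0949 ≈ 0.80.
E_xy > 0, so natural gas and heating oil are substitutes.

0.80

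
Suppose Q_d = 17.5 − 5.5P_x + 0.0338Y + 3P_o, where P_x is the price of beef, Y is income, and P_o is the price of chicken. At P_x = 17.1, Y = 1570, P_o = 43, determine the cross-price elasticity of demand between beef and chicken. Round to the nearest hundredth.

1.22

First evaluate Q_d: 17.5 − 5.5(17.1) + 0.0338(1570) + 3(43) = 17.5 − 94.05 + 53.066 + 129 = 105.516.
∂Q_d/∂P_o = +3, so E_xy = 3·(43/105.516) ≈ 1.22.
E_xy > 0: the goods are substitutes.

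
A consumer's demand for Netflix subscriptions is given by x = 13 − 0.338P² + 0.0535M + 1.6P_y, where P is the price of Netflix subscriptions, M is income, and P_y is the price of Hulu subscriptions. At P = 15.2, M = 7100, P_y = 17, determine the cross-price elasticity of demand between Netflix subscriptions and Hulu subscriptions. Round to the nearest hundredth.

At the given point, x = 13 − 0.338(15.2)² + 0.0535(7100) + 1.6(17) = 13 − 78.0915 + 379.85 + 27.2 = 341.9585.
∂x/∂P_y = +1.6, so E_xy = 1.6·(17/341.9585) ≈ 0.08.
E_xy > 0: the goods are substitutes.

0.08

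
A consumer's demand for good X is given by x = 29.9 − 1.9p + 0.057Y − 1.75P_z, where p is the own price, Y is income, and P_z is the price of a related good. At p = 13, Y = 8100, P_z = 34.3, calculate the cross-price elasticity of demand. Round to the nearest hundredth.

-0.15

First evaluate x: 29.9 − 1.9(13) + 0.057(8100) − 1.75(34.3) = 29.9 − 24.7 + 461.7 − 60.025 = 406.875.
∂x/∂P_z = −1.75, so E_xy = -1.75·(34.3/406.875) ≈ -0.15.
E_xy < 0: the goods are complements.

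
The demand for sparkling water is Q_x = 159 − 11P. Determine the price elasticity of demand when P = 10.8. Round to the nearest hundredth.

At P = 10.8, Q_x = 40.2.
dQ_x/dP = −11.
Point elasticity E = (dQ_x/dP)·(P/Q_x) = -11 × 10.8/40.2 ≈ -2.96.
|E| > 1, so demand is elastic at this price.

-2.96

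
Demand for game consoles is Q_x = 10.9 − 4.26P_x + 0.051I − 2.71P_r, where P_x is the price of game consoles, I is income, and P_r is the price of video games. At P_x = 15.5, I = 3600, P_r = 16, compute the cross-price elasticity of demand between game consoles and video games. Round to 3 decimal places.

At the given point, Q_x = 10.9 − 4.26(15.5) + 0.051(3600) − 2.71(16) = 10.9 − 66.03 + 183.6 − 43.36 = 85.11.
∂Q_x/∂P_r = −2.71, so E_xy = -2.71·(16/85.11) ≈ -0.509.
E_xy < 0: the goods are complements.

-0.509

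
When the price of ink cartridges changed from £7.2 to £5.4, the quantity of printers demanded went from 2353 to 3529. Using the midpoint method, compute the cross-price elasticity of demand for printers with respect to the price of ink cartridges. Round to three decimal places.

%ΔQ_x = (3529 − 2353)/[(2353+3529)/2] = 1176/2941 ≈ 0.3999.
%ΔP_y = (5.4 − 7.2)/[(7.2+5.4)/2] ≈ -0.2857.
E_xy = 0.3999/-0.2857 ≈ -1.400.
E_xy < 0, so printers and ink cartridges are complements.

-1.400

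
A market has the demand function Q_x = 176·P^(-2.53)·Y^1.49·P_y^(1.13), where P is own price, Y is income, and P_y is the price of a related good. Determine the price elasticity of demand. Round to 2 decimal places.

-2.53

For a Cobb–Douglas (constant-elasticity) form Q_x = A·P^α·…, the elasticity with respect to P equals the exponent α at every point.
Here the exponent on P is -2.53, so the price elasticity of demand is -2.53.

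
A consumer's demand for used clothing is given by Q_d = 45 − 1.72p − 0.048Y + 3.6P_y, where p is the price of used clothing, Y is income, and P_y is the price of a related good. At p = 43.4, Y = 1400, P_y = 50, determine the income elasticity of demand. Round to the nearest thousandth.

Substituting, Q_d = 45 − 1.72(43.4) − 0.048(1400) + 3.6(50) = 45 − 74.648 − 67.2 + 180 = 83.152.
∂Q_d/∂Y = −0.048, so E_I = -0.048·(1400/83.152) ≈ -0.808.
E_I < 0: inferior good.

-0.808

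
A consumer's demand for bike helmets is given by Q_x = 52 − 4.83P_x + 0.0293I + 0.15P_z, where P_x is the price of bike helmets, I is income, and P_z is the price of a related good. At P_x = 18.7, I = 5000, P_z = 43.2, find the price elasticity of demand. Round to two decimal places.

Substituting, Q_x = 52 − 4.83(18.7) + 0.0293(5000) + 0.15(43.2) = 52 − 90.321 + 146.5 + 6.48 = 114.659.
∂Q_x/∂P_x = −4.83, so E_p = (−4.83)·(18.7/114.659) ≈ -0.79.
|E_p| < 1: demand is inelastic.

-0.79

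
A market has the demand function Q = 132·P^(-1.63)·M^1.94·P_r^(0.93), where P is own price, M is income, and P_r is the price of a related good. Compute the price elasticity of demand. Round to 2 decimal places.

-1.63

For a Cobb–Douglas (constant-elasticity) form Q = A·P^α·…, the elasticity with respect to P equals the exponent α at every point.
Here the exponent on P is -1.63, so the price elasticity of demand is -1.63.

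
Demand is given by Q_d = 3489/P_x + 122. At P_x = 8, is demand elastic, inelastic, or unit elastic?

At P_x = 8, Q_d = 558.125.
dQ_d/dP_x = −3489/P_x² = −54.5156.
Point elasticity E = (dQ_d/dP_x)·(P_x/Q_d) = -54.5156 × 8/558.125 ≈ -0.781.
|E| ≈ 0.781 < 1, so demand is inelastic.

inelastic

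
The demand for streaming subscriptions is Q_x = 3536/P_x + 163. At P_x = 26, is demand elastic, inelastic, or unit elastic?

inelastic

At P_x = 26, Q_x = 299.
dQ_x/dP_x = −3536/P_x² = −5.2308.
Point elasticity E = (dQ_x/dP_x)·(P_x/Q_x) = -5.2308 × 26/299 ≈ -0.455.
|E| ≈ 0.455 < 1, so demand is inelastic.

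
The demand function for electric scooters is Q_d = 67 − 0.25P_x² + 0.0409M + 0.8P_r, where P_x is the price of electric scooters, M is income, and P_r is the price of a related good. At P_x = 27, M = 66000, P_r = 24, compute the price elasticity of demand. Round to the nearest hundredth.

At the given point, Q_d = 67 − 0.25(27)² + 0.0409(66000) + 0.8(24) = 67 − 182.25 + 2699.4 + 19.2 = 2603.35.
∂Q_d/∂P_x = −2·0.25·P_x = -13.5, so E_p = -13.5·(27/2603.35) ≈ -0.14.
|E_p| < 1: demand is inelastic.

-0.14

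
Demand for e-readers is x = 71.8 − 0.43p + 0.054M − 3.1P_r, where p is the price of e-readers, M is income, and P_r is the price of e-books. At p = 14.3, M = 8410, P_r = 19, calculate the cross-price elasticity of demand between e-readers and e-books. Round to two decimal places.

-0.13

x = 71.8 − 0.43(14.3) + 0.054(8410) − 3.1(19) = 71.8 − 6.149 + 454.14 − 58.9 = 460.891.
∂x/∂P_r = −3.1, so E_xy = -3.1·(19/460.891) ≈ -0.13.
E_xy < 0: the goods are complements.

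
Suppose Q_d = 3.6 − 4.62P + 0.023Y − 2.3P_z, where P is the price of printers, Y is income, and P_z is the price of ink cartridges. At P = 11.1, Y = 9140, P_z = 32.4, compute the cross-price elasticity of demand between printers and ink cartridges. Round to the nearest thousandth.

First evaluate Q_d: 3.6 − 4.62(11.1) + 0.023(9140) − 2.3(32.4) = 3.6 − 51.282 + 210.22 − 74.52 = 88.018.
∂Q_d/∂P_z = −2.3, so E_xy = -2.3·(32.4/88.018) ≈ -0.847.
E_xy < 0: the goods are complements.

-0.847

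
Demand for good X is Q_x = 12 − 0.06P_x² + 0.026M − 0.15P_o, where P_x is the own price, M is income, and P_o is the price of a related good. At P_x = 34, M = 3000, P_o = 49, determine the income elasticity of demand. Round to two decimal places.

Q_x = 12 − 0.06(34)² + 0.026(3000) − 0.15(49) = 12 − 69.36 + 78 − 7.35 = 13.29.
∂Q_x/∂M = +0.026, so E_I = 0.026·(3000/13.29) ≈ 5.87.
E_I > 1: normal good (luxury).

5.87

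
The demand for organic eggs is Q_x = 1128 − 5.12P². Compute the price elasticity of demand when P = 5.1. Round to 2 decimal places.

-0.27

At P = 5.1, Q_x = 994.8288.
dQ_x/dP = −2·5.12·P = −52.224.
Point elasticity E = (dQ_x/dP)·(P/Q_x) = -52.224 × 5.1/994.8288 ≈ -0.27.
|E| < 1, so demand is inelastic at this price.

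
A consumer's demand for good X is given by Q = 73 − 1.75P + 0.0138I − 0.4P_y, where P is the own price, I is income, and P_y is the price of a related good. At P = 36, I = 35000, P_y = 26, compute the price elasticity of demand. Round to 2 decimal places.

-0.13

At the given point, Q = 73 − 1.75(36) + 0.0138(35000) − 0.4(26) = 73 − 63 + 483 − 10.4 = 482.6.
∂Q/∂P = −1.75, so E_p = (−1.75)·(36/482.6) ≈ -0.13.
|E_p| < 1: demand is inelastic.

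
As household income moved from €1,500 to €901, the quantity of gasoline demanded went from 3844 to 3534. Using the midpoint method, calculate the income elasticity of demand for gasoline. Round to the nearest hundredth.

0.17

%ΔQ = (3534 − 3844)/[(3844+3534)/2] = -310/3689 ≈ -0.0840.
%ΔI = (901 − 1,500)/[(1,500+901)/2] = -599/1200.5 ≈ -0.4990.
E_I = %ΔQ/%ΔI ≈ 0.17.
E_I ∈ (0,1): normal good (necessity).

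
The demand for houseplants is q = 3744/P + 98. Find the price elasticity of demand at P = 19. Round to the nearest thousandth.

-0.668

At P = 19, q = 295.0526.
dq/dP = −3744/P² = −10.3712.
Point elasticity E = (dq/dP)·(P/q) = -10.3712 × 19/295.0526 ≈ -0.668.
|E| < 1, so demand is inelastic at this price.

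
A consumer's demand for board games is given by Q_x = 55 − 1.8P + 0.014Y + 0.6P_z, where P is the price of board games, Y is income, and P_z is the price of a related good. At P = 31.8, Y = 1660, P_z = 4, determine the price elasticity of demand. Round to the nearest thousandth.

-2.446

Substituting, Q_x = 55 − 1.8(31.8) + 0.014(1660) + 0.6(4) = 55 − 57.24 + 23.24 + 2.4 = 23.4.
∂Q_x/∂P = −1.8, so E_p = (−1.8)·(31.8/23.4) ≈ -2.446.
|E_p| > 1: demand is elastic.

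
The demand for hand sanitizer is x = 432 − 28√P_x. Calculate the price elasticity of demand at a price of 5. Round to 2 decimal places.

-0.08

At P_x = 5, x = 369.3901.
dx/dP_x = −28/(2√P_x) = −28/(2·2.2361).
Point elasticity E = (dx/dP_x)·(P_x/x) = -6.261 × 5/369.3901 ≈ -0.08.
|E| < 1, so demand is inelastic at this price.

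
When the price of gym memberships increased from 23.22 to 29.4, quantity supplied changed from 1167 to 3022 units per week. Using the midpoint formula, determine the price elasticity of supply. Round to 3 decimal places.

3.770

%ΔQ = (3022 − 1167)/[(1167 + 3022)/2] = 1855/2094.5 ≈ 0.8857.
%ΔP = (29.4 − 23.22)/[(23.22 + 29.4)/2] = 6.18/26.31 ≈ 0.2349.
Arc elasticity E = %ΔQ/%ΔP ≈ 0.8857/0.2349 ≈ 3.770.
|E| > 1: supply is elastic over this range.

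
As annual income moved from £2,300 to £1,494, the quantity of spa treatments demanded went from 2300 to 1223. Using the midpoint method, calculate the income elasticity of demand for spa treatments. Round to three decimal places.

1.439

%ΔQ = (1223 − 2300)/[(2300+1223)/2] = -1077/1761.5 ≈ -0.6114.
%ΔI = (1,494 − 2,300)/[(2,300+1,494)/2] = -806/1897 ≈ -0.4249.
E_I = %ΔQ/%ΔI ≈ 1.439.
E_I > 1: normal good (luxury).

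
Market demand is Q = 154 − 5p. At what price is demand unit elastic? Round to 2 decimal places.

15.40

For linear demand Q = a − bp, E = −bp/(a − bp). |E| = 1 ⇒ bp = a − bp ⇒ p = a/(2b).
p = 154/(2·5) = 15.40.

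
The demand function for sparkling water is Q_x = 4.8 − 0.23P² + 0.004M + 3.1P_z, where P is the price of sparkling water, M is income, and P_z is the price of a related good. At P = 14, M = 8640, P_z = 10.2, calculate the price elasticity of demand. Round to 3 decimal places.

Substituting, Q_x = 4.8 − 0.23(14)² + 0.004(8640) + 3.1(10.2) = 4.8 − 45.08 + 34.56 + 31.62 = 25.9.
∂Q_x/∂P = −2·0.23·P = -6.44, so E_p = -6.44·(14/25.9) ≈ -3.481.
|E_p| > 1: demand is elastic.

-3.481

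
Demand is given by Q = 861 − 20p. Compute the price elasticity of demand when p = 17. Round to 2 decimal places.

At p = 17, Q = 521.
dQ/dp = −20.
Point elasticity E = (dQ/dp)·(p/Q) = -20 × 17/521 ≈ -0.65.
|E| < 1, so demand is inelastic at this price.

-0.65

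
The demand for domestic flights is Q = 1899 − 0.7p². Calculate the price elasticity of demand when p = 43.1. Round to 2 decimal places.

-4.34

At p = 43.1, Q = 598.673.
dQ/dp = −2·0.7·p = −60.34.
Point elasticity E = (dQ/dp)·(p/Q) = -60.34 × 43.1/598.673 ≈ -4.34.
|E| > 1, so demand is elastic at this price.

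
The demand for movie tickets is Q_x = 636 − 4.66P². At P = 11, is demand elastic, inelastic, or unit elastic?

At P = 11, Q_x = 72.14.
dQ_x/dP = −2·4.66·P = −102.52.
Point elasticity E = (dQ_x/dP)·(P/Q_x) = -102.52 × 11/72.14 ≈ -15.632.
|E| ≈ 15.632 > 1, so demand is elastic.

elastic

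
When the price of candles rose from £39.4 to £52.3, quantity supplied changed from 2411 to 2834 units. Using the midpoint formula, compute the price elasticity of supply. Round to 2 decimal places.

0.57

%ΔQ = (2834 − 2411)/[(2411 + 2834)/2] = 423/2622.5 ≈ 0.1613.
%Δp = (52.3 − 39.4)/[(39.4 + 52.3)/2] = 12.9/45.85 ≈ 0.2814.
Arc elasticity E = %ΔQ/%Δp ≈ 0.1613/0.2814 ≈ 0.57.
|E| < 1: supply is inelastic over this range.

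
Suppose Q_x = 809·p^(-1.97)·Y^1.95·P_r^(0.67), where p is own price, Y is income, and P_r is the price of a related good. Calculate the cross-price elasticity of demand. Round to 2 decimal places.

0.67

For a Cobb–Douglas (constant-elasticity) form Q_x = A·P_r^α·…, the elasticity with respect to P_r equals the exponent α at every point.
Here the exponent on P_r is 0.67, so the cross-price elasticity of demand is 0.67.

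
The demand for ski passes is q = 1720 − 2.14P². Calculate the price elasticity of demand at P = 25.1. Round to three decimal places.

-7.253

At P = 25.1, q = 371.7786.
dq/dP = −2·2.14·P = −107.428.
Point elasticity E = (dq/dP)·(P/q) = -107.428 × 25.1/371.7786 ≈ -7.253.
|E| > 1, so demand is elastic at this price.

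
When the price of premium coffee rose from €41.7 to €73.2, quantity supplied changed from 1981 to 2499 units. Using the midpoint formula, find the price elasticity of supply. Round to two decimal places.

%Δq = (2499 − 1981)/[(1981 + 2499)/2] = 518/2240 ≈ 0.2313.
%Δp = (73.2 − 41.7)/[(41.7 + 73.2)/2] = 31.5/57.45 ≈ 0.5483.
Arc elasticity E = %Δq/%Δp ≈ 0.2313/0.5483 ≈ 0.42.
|E| < 1: supply is inelastic over this range.

0.42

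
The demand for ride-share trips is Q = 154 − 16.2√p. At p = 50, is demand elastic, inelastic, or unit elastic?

At p = 50, Q = 39.4487.
dQ/dp = −16.2/(2√p) = −16.2/(2·7.0711).
Point elasticity E = (dQ/dp)·(p/Q) = -1.1455 × 50/39.4487 ≈ -1.452.
|E| ≈ 1.452 > 1, so demand is elastic.

elastic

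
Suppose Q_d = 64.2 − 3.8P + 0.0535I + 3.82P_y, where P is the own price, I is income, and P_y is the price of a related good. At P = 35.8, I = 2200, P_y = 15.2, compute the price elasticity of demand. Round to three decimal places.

First evaluate Q_d: 64.2 − 3.8(35.8) + 0.0535(2200) + 3.82(15.2) = 64.2 − 136.04 + 117.7 + 58.064 = 103.924.
∂Q_d/∂P = −3.8, so E_p = (−3.8)·(35.8/103.924) ≈ -1.309.
|E_p| > 1: demand is elastic.

-1.309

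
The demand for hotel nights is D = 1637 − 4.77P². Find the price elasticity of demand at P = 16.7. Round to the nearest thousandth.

-8.675

At P = 16.7, D = 306.6947.
dD/dP = −2·4.77·P = −159.318.
Point elasticity E = (dD/dP)·(P/D) = -159.318 × 16.7/306.6947 ≈ -8.675.
|E| > 1, so demand is elastic at this price.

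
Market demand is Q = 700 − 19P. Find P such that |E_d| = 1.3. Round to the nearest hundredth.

Set −bP/(a − bP) = −1.3 ⇒ bP = 1.3(a − bP) ⇒ bP(1+1.3) = 1.3·a.
P = 1.3·700/(19·2.3) ≈ 20.82.

20.82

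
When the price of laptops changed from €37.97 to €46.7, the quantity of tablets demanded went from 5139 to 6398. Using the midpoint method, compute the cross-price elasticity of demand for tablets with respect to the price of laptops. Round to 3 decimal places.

%ΔQ_x = (6398 − 5139)/[(5139+6398)/2] = 1259/5768.5 ≈ 0.2183.
%ΔP_y = (46.7 − 37.97)/[(37.97+46.7)/2] ≈ 0.2062.
E_xy = 0.2183/0.2062 ≈ 1.058.
E_xy > 0, so tablets and laptops are substitutes.

1.058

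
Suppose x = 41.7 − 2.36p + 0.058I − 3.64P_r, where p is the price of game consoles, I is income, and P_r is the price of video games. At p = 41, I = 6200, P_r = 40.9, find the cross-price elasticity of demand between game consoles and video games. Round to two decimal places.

Substituting, x = 41.7 − 2.36(41) + 0.058(6200) − 3.64(40.9) = 41.7 − 96.76 + 359.6 − 148.876 = 155.664.
∂x/∂P_r = −3.64, so E_xy = -3.64·(40.9/155.664) ≈ -0.96.
E_xy < 0: the goods are complements.

-0.96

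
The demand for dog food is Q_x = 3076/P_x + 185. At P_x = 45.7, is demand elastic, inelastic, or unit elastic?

inelastic

At P_x = 45.7, Q_x = 252.3085.
dQ_x/dP_x = −3076/P_x² = −1.4728.
Point elasticity E = (dQ_x/dP_x)·(P_x/Q_x) = -1.4728 × 45.7/252.3085 ≈ -0.267.
|E| ≈ 0.267 < 1, so demand is inelastic.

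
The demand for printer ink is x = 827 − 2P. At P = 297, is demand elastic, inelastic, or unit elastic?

elastic

At P = 297, x = 233.
dx/dP = −2.
Point elasticity E = (dx/dP)·(P/x) = -2 × 297/233 ≈ -2.549.
|E| ≈ 2.549 > 1, so demand is elastic.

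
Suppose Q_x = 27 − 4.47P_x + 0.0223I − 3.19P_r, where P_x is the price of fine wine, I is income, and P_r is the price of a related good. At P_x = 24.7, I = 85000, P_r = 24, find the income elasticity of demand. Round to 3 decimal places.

At the given point, Q_x = 27 − 4.47(24.7) + 0.0223(85000) − 3.19(24) = 27 − 110.409 + 1895.5 − 76.56 = 1735.531.
∂Q_x/∂I = +0.0223, so E_I = 0.0223·(85000/1735.531) ≈ 1.092.
E_I > 1: normal good (luxury).

1.092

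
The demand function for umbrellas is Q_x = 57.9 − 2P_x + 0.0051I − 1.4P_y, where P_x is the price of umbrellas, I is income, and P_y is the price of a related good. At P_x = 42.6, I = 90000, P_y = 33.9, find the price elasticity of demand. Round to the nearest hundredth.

Substituting, Q_x = 57.9 − 2(42.6) + 0.0051(90000) − 1.4(33.9) = 57.9 − 85.2 + 459 − 47.46 = 384.24.
∂Q_x/∂P_x = −2, so E_p = (−2)·(42.6/384.24) ≈ -0.22.
|E_p| < 1: demand is inelastic.

-0.22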